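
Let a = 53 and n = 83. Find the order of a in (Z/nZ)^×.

By Lagrange's theorem, ord_83(53) divides φ(83) = 83 − 1 = 82 = 2 · 41.
Divisors of 82: 1, 2, 41, 82.
Check 53^d mod 83 for each divisor in increasing order:
53^1 ≡ 53 (mod 83)
53^2 ≡ 70 (mod 83)
53^41 ≡ 82 (mod 83)
53^82 ≡ 1 (mod 83) ✓
So ord_83(53) = 82.

82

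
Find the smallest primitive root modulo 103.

5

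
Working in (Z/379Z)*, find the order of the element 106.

Since 106 ∈ (Z/379Z)^×, its order divides φ(379) = 379 − 1 = 378 = 2 · 3^3 · 7.
Divisors of 378: 1, 2, 3, 6, 7, 9, 14, 18, 21, 27, 42, 54, 63, 126, 189, 378.
Check 106^d mod 379 for each divisor in increasing order:
106^1 ≡ 106 (mod 379)
106^2 ≡ 245 (mod 379)
106^3 ≡ 198 (mod 379)
106^6 ≡ 167 (mod 379)
106^7 ≡ 268 (mod 379)
106^9 ≡ 93 (mod 379)
106^14 ≡ 193 (mod 379)
106^18 ≡ 311 (mod 379)
106^21 ≡ 180 (mod 379)
106^27 ≡ 119 (mod 379)
106^42 ≡ 185 (mod 379)
106^54 ≡ 138 (mod 379)
106^63 ≡ 327 (mod 379)
106^126 ≡ 51 (mod 379)
106^189 ≡ 1 (mod 379) ✓
Hence ord(106) = 189.

189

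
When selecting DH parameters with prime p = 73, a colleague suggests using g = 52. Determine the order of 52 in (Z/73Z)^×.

24

Since 52 ∈ (Z/73Z)^×, its order divides φ(73) = 73 − 1 = 72 = 2^3 · 3^2.
Divisors of 72: 1, 2, 3, 4, 6, 8, 9, 12, 18, 24, 36, 72.
Check 52^d mod 73 for each divisor in increasing order:
52^1 ≡ 52 (mod 73)
52^2 ≡ 3 (mod 73)
52^3 ≡ 10 (mod 73)
52^4 ≡ 9 (mod 73)
52^6 ≡ 27 (mod 73)
52^8 ≡ 8 (mod 73)
52^9 ≡ 51 (mod 73)
52^12 ≡ 72 (mod 73)
52^18 ≡ 46 (mod 73)
52^24 ≡ 1 (mod 73) ✓
So ord_73(52) = 24.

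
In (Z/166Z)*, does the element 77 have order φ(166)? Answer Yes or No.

φ(166) = φ(2)·φ(83) = 1·82 = 82 = 2 · 41.
An element g generates (Z/166Z)^× iff g^(82/q) ≢ 1 (mod 166) for each prime q ∈ {2, 41}.
77^41 ≡ 1 (mod 166)  [q = 2: ≡ 1 ✗]
77^2 ≡ 119 (mod 166)  [q = 41: ≢ 1 ✓]
Since 77^41 ≡ 1, the order of 77 divides 41 < 82, so 77 is not a primitive root.

No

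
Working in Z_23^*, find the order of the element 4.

11

Since 4 ∈ (Z/23Z)^×, its order divides φ(23) = 23 − 1 = 22 = 2 · 11.
Divisors of 22: 1, 2, 11, 22.
Compute 4^d (mod 23) for the divisors d until we hit 1:
4^1 ≡ 4 (mod 23)
4^2 ≡ 16 (mod 23)
4^11 ≡ 1 (mod 23) ✓
The smallest such exponent is 11, so the order of 4 is 11.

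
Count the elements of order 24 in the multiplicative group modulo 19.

0

φ(19) = 19 − 1 = 18 = 2 · 3^2.
Since (Z/19Z)^× is cyclic of order 18, the number of elements of order d is φ(d) when d | 18 and 0 otherwise.
Since 24 ∤ 18, the count is 0.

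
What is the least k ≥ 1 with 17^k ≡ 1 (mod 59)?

29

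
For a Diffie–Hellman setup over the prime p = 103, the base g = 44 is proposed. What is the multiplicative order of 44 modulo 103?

102

By Lagrange's theorem, ord_103(44) divides φ(103) = 103 − 1 = 102 = 2 · 3 · 17.
Divisors of 102: 1, 2, 3, 6, 17, 34, 51, 102.
Evaluate successive powers at the divisors of 102:
44^1 ≡ 44
44^2 ≡ 82
44^3 ≡ 3
44^6 ≡ 9
44^17 ≡ 47
44^34 ≡ 46
44^51 ≡ 102
44^102 ≡ 1
The smallest such exponent is 102, so the order of 44 is 102.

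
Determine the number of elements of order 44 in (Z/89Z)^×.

φ(89) = 89 − 1 = 88 = 2^3 · 11.
Since (Z/89Z)^× is cyclic of order 88, the number of elements of order d is φ(d) when d | 88 and 0 otherwise.
44 = 2^2 · 11 divides 88, and φ(44) = 20.

20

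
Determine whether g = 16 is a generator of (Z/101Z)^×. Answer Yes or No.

No

φ(101) = 101 − 1 = 100 = 2^2 · 5^2.
An element g generates (Z/101Z)^× iff g^(100/q) ≢ 1 (mod 101) for each prime q ∈ {2, 5}.
16^50 ≡ 1 (mod 101)  [q = 2: ≡ 1 ✗]
16^20 ≡ 84 (mod 101)  [q = 5: ≢ 1 ✓]
Since 16^50 ≡ 1, the order of 16 divides 50 < 100, so 16 is not a primitive root.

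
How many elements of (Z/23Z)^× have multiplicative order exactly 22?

φ(23) = 23 − 1 = 22 = 2 · 11.
(Z/23Z)^× is cyclic (|G| = 22); a cyclic group of order m has exactly φ(d) elements of each order d | m, and none otherwise.
22 = 2 · 11 divides 22, and φ(22) = 10.

10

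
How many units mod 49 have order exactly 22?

0

φ(49) = φ(7^2) = 7·(7−1) = 42 = 2 · 3 · 7.
(Z/49Z)^× is cyclic (|G| = 42); a cyclic group of order m has exactly φ(d) elements of each order d | m, and none otherwise.
Here 42 is not a multiple of 22, so there are no elements of order 22.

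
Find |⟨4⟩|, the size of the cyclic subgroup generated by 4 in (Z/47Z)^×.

23

The order of 4 must divide φ(47) = 47 − 1 = 46 = 2 · 23.
Divisors of 46: 1, 2, 23, 46.
Evaluate successive powers at the divisors of 46:
4^1 ≡ 4 (mod 47)
4^2 ≡ 16 (mod 47)
4^23 ≡ 1 (mod 47) ✓
So ord_47(4) = 23.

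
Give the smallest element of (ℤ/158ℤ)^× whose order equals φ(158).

3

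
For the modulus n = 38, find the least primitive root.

φ(38) = φ(2)·φ(19) = 1·18 = 18 = 2 · 3^2.
g is a primitive root iff g^(18/q) ≢ 1 (mod 38) for each prime q ∈ {2, 3}.
g = 2: gcd(2, 38) = 2 > 1, not a unit — skip.
g = 3: 3^9 ≡ 37; 3^6 ≡ 7 — none is 1, so 3 is a primitive root.
So 3 is the smallest generator of (Z/38Z)^×.

3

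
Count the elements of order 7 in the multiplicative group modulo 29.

6

φ(29) = 29 − 1 = 28 = 2^2 · 7.
Since (Z/29Z)^× is cyclic of order 28, the number of elements of order d is φ(d) when d | 28 and 0 otherwise.
7 | 28, and φ(7) = 7 − 1 = 6.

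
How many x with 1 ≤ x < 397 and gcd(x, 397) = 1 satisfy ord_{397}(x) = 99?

φ(397) = 397 − 1 = 396 = 2^2 · 3^2 · 11.
(Z/397Z)^× is cyclic (|G| = 396); a cyclic group of order m has exactly φ(d) elements of each order d | m, and none otherwise.
99 = 3^2 · 11 divides 396, and φ(99) = 60.

60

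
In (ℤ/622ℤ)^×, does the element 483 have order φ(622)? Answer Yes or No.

φ(622) = φ(2)·φ(311) = 1·310 = 310 = 2 · 5 · 31.
An element g generates (Z/622Z)^× iff g^(310/q) ≢ 1 (mod 622) for each prime q ∈ {2, 5, 31}.
483^155 ≡ 621 (mod 622)  [q = 2: ≢ 1 ✓]
483^62 ≡ 363 (mod 622)  [q = 5: ≢ 1 ✓]
483^10 ≡ 611 (mod 622)  [q = 31: ≢ 1 ✓]
None equal 1, so ord_622(483) = 310: 483 is a primitive root.

Yes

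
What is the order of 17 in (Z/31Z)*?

Since 17 ∈ (Z/31Z)^×, its order divides φ(31) = 31 − 1 = 30 = 2 · 3 · 5.
Divisors of 30: 1, 2, 3, 5, 6, 10, 15, 30.
Compute 17^d (mod 31) for the divisors d until we hit 1:
17^1 ≡ 17
17^2 ≡ 10
17^3 ≡ 15
17^5 ≡ 26
17^6 ≡ 8
17^10 ≡ 25
17^15 ≡ 30
17^30 ≡ 1
Therefore the multiplicative order of 17 modulo 31 is 30.

30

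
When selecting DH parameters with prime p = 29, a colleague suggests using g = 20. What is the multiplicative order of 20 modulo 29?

7

By Lagrange's theorem, ord_29(20) divides φ(29) = 29 − 1 = 28 = 2^2 · 7.
Divisors of 28: 1, 2, 4, 7, 14, 28.
Evaluate successive powers at the divisors of 28:
20^1 ≡ 20 (mod 29)
20^2 ≡ 23 (mod 29)
20^4 ≡ 7 (mod 29)
20^7 ≡ 1 (mod 29) ✓
Hence ord(20) = 7.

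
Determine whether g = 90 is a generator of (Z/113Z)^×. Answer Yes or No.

Yes

φ(113) = 113 − 1 = 112 = 2^4 · 7.
It suffices to check that the order of 90 is not a proper divisor of 112: compute 90^(112/q) for q ∈ {2, 7}.
90^56 ≡ 112 (mod 113)  [q = 2: ≢ 1 ✓]
90^16 ≡ 30 (mod 113)  [q = 7: ≢ 1 ✓]
Every test exponent gives a nontrivial residue, hence 90 generates the full group.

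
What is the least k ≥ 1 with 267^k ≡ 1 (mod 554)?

The order of 267 must divide φ(554) = φ(2)·φ(277) = 1·276 = 276 = 2^2 · 3 · 23.
Divisors of 276: 1, 2, 3, 4, 6, 12, 23, 46, 69, 92, 138, 276.
Evaluate successive powers at the divisors of 276:
267^1 ≡ 267 (mod 554)
267^2 ≡ 377 (mod 554)
267^3 ≡ 385 (mod 554)
267^4 ≡ 305 (mod 554)
267^6 ≡ 307 (mod 554)
267^12 ≡ 69 (mod 554)
267^23 ≡ 161 (mod 554)
267^46 ≡ 437 (mod 554)
267^69 ≡ 553 (mod 554)
267^92 ≡ 393 (mod 554)
267^138 ≡ 1 (mod 554) ✓
Hence ord(267) = 138.

138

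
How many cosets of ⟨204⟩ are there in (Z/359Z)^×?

2

Since 204 ∈ (Z/359Z)^×, its order divides φ(359) = 359 − 1 = 358 = 2 · 179.
Divisors of 358: 1, 2, 179, 358.
Compute 204^d (mod 359) for the divisors d until we hit 1:
204^1 ≡ 204 (mod 359)
204^2 ≡ 331 (mod 359)
204^179 ≡ 1 (mod 359) ✓
Thus |⟨204⟩| = ord(204) = 179.
The index is φ(359) / ord(204) = 358 / 179 = 2.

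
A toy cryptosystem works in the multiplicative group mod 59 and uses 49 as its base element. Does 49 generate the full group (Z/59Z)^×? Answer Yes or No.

φ(59) = 59 − 1 = 58 = 2 · 29.
Test 49^(58/q) mod 59 for each prime factor q of 58:
49^29 ≡ 1 (mod 59)  [q = 2: ≡ 1 ✗]
49^2 ≡ 41 (mod 59)  [q = 29: ≢ 1 ✓]
The check at q = 2 fails, so 49 generates a proper subgroup.

No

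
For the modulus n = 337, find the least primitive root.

φ(337) = 337 − 1 = 336 = 2^4 · 3 · 7.
g is a primitive root iff g^(336/q) ≢ 1 (mod 337) for each prime q ∈ {2, 3, 7}.
g = 2: 2^168 ≡ 1 — hits 1, so not a primitive root.
g = 3: 3^168 ≡ 1 — hits 1, so not a primitive root.
g = 4: 4^168 ≡ 1 — hits 1, so not a primitive root.
g = 5: 5^168 ≡ 336; 5^112 ≡ 1 — hits 1, so not a primitive root.
g = 6: 6^168 ≡ 1 — hits 1, so not a primitive root.
g = 7: 7^168 ≡ 1 — hits 1, so not a primitive root.
g = 8: 8^168 ≡ 1 — hits 1, so not a primitive root.
g = 9: 9^168 ≡ 1 — hits 1, so not a primitive root.
g = 10: 10^168 ≡ 336; 10^112 ≡ 128; 10^48 ≡ 175 — none is 1, so 10 is a primitive root.
So 10 is the smallest generator of (Z/337Z)^×.

10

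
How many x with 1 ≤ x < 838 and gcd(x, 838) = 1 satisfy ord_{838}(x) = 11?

φ(838) = φ(2)·φ(419) = 1·418 = 418 = 2 · 11 · 19.
Since (Z/838Z)^× is cyclic of order 418, the number of elements of order d is φ(d) when d | 418 and 0 otherwise.
11 | 418, and φ(11) = 11 − 1 = 10.

10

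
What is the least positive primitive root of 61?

2

φ(61) = 61 − 1 = 60 = 2^2 · 3 · 5.
g is a primitive root iff g^(60/q) ≢ 1 (mod 61) for each prime q ∈ {2, 3, 5}.
g = 2: 2^30 ≡ 60; 2^20 ≡ 47; 2^12 ≡ 9 — none is 1, so 2 is a primitive root.
Hence the least primitive root of 61 is 2.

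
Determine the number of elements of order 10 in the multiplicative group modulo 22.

4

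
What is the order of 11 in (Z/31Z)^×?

ord(11) | φ(31) = 31 − 1 = 30 = 2 · 3 · 5.
Divisors of 30: 1, 2, 3, 5, 6, 10, 15, 30.
Evaluate successive powers at the divisors of 30:
11^1 ≡ 11
11^2 ≡ 28
11^3 ≡ 29
11^5 ≡ 6
11^6 ≡ 4
11^10 ≡ 5
11^15 ≡ 30
11^30 ≡ 1
The smallest such exponent is 30, so the order of 11 is 30.

30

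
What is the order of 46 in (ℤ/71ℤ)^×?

The order of 46 must divide φ(71) = 71 − 1 = 70 = 2 · 5 · 7.
Divisors of 70: 1, 2, 5, 7, 10, 14, 35, 70.
Evaluate successive powers at the divisors of 70:
46^1 ≡ 46 (mod 71)
46^2 ≡ 57 (mod 71)
46^5 ≡ 70 (mod 71)
46^7 ≡ 14 (mod 71)
46^10 ≡ 1 (mod 71) ✓
Hence ord(46) = 10.

10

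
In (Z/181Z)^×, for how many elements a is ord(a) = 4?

2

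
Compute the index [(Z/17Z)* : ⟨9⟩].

2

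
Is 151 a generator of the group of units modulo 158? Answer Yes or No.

No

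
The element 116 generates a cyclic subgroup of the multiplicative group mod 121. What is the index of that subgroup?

Since 116 ∈ (Z/121Z)^×, its order divides φ(121) = φ(11^2) = 11·(11−1) = 110 = 2 · 5 · 11.
Divisors of 110: 1, 2, 5, 10, 11, 22, 55, 110.
Test each divisor d:
116^1 ≡ 116
116^2 ≡ 25
116^5 ≡ 21
116^10 ≡ 78
116^11 ≡ 94
116^22 ≡ 3
116^55 ≡ 120
116^110 ≡ 1
So ord_121(116) = 110, hence |⟨116⟩| = 110.
[(Z/121Z)^× : ⟨116⟩] = 110/110 = 1.

1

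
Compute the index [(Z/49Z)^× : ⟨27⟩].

The order of 27 must divide φ(49) = φ(7^2) = 7·(7−1) = 42 = 2 · 3 · 7.
Divisors of 42: 1, 2, 3, 6, 7, 14, 21, 42.
Check 27^d mod 49 for each divisor in increasing order:
27^1 ≡ 27
27^2 ≡ 43
27^3 ≡ 34
27^6 ≡ 29
27^7 ≡ 48
27^14 ≡ 1
Thus |⟨27⟩| = ord(27) = 14.
The index is φ(49) / ord(27) = 42 / 14 = 3.

3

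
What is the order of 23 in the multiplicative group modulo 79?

Since 23 ∈ (Z/79Z)^×, its order divides φ(79) = 79 − 1 = 78 = 2 · 3 · 13.
Divisors of 78: 1, 2, 3, 6, 13, 26, 39, 78.
Compute 23^d (mod 79) for the divisors d until we hit 1:
23^1 ≡ 23 (mod 79)
23^2 ≡ 55 (mod 79)
23^3 ≡ 1 (mod 79) ✓
Therefore the multiplicative order of 23 modulo 79 is 3.

3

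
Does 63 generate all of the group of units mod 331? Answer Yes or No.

Yes

φ(331) = 331 − 1 = 330 = 2 · 3 · 5 · 11.
63 is a primitive root mod 331 iff 63^(φ(331)/q) ≢ 1 for every prime q | φ(331), i.e. q ∈ {2, 3, 5, 11}.
63^165 ≡ 330 (mod 331)  [q = 2: ≢ 1 ✓]
63^110 ≡ 31 (mod 331)  [q = 3: ≢ 1 ✓]
63^66 ≡ 323 (mod 331)  [q = 5: ≢ 1 ✓]
63^30 ≡ 274 (mod 331)  [q = 11: ≢ 1 ✓]
None equal 1, so ord_331(63) = 330: 63 is a primitive root.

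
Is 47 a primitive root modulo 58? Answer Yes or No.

Yes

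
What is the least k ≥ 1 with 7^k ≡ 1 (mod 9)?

3

The order of 7 must divide φ(9) = φ(3^2) = 3·(3−1) = 6 = 2 · 3.
Divisors of 6: 1, 2, 3, 6.
Test each divisor d:
7^1 ≡ 7 (mod 9)
7^2 ≡ 4 (mod 9)
7^3 ≡ 1 (mod 9) ✓
The smallest such exponent is 3, so the order of 7 is 3.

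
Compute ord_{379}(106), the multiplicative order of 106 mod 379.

The order of 106 must divide φ(379) = 379 − 1 = 378 = 2 · 3^3 · 7.
Divisors of 378: 1, 2, 3, 6, 7, 9, 14, 18, 21, 27, 42, 54, 63, 126, 189, 378.
Evaluate successive powers at the divisors of 378:
106^1 ≡ 106
106^2 ≡ 245
106^3 ≡ 198
106^6 ≡ 167
106^7 ≡ 268
106^9 ≡ 93
106^14 ≡ 193
106^18 ≡ 311
106^21 ≡ 180
106^27 ≡ 119
106^42 ≡ 185
106^54 ≡ 138
106^63 ≡ 327
106^126 ≡ 51
106^189 ≡ 1
Therefore the multiplicative order of 106 modulo 379 is 189.

189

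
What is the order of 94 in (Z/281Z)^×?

280

The order of 94 must divide φ(281) = 281 − 1 = 280 = 2^3 · 5 · 7.
Divisors of 280: 1, 2, 4, 5, 7, 8, 10, 14, 20, 28, 35, 40, 56, 70, 140, 280.
Compute 94^d (mod 281) for the divisors d until we hit 1:
94^1 ≡ 94 (mod 281)
94^2 ≡ 125 (mod 281)
94^4 ≡ 170 (mod 281)
94^5 ≡ 244 (mod 281)
94^7 ≡ 152 (mod 281)
94^8 ≡ 238 (mod 281)
94^10 ≡ 245 (mod 281)
94^14 ≡ 62 (mod 281)
94^20 ≡ 172 (mod 281)
94^28 ≡ 191 (mod 281)
94^35 ≡ 89 (mod 281)
94^40 ≡ 79 (mod 281)
94^56 ≡ 232 (mod 281)
94^70 ≡ 53 (mod 281)
94^140 ≡ 280 (mod 281)
94^280 ≡ 1 (mod 281) ✓
So ord_281(94) = 280.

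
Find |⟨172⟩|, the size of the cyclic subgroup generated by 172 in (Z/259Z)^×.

36

By Lagrange's theorem, ord_259(172) divides φ(259) = φ(7·37) = (7−1)·(37−1) = 6·36 = 216 = 2^3 · 3^3.
Divisors of 216: 1, 2, 3, 4, 6, 8, 9, 12, 18, 24, 27, 36, 54, 72, 108, 216.
Compute 172^d (mod 259) for the divisors d until we hit 1:
172^1 ≡ 172 (mod 259)
172^2 ≡ 58 (mod 259)
172^3 ≡ 134 (mod 259)
172^4 ≡ 256 (mod 259)
172^6 ≡ 85 (mod 259)
172^8 ≡ 9 (mod 259)
172^9 ≡ 253 (mod 259)
172^12 ≡ 232 (mod 259)
172^18 ≡ 36 (mod 259)
172^24 ≡ 211 (mod 259)
172^27 ≡ 43 (mod 259)
172^36 ≡ 1 (mod 259) ✓
Hence ord(172) = 36.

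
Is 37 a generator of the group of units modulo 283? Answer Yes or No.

Yes

φ(283) = 283 − 1 = 282 = 2 · 3 · 47.
An element g generates (Z/283Z)^× iff g^(282/q) ≢ 1 (mod 283) for each prime q ∈ {2, 3, 47}.
37^141 ≡ 282 (mod 283)  [q = 2: ≢ 1 ✓]
37^94 ≡ 44 (mod 283)  [q = 3: ≢ 1 ✓]
37^6 ≡ 16 (mod 283)  [q = 47: ≢ 1 ✓]
Every test exponent gives a nontrivial residue, hence 37 generates the full group.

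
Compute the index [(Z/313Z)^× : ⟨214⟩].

104

Since 214 ∈ (Z/313Z)^×, its order divides φ(313) = 313 − 1 = 312 = 2^3 · 3 · 13.
Divisors of 312: 1, 2, 3, 4, 6, 8, 12, 13, 24, 26, 39, 52, 78, 104, 156, 312.
Evaluate successive powers at the divisors of 312:
214^1 ≡ 214 (mod 313)
214^2 ≡ 98 (mod 313)
214^3 ≡ 1 (mod 313) ✓
The order of 214 is 3, so the subgroup it generates has 3 elements.
Index = |(Z/313Z)^×| / |⟨214⟩| = 312 / 3 = 104.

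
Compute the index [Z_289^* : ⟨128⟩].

Since 128 ∈ (Z/289Z)^×, its order divides φ(289) = φ(17^2) = 17·(17−1) = 272 = 2^4 · 17.
Divisors of 272: 1, 2, 4, 8, 16, 17, 34, 68, 136, 272.
Evaluate successive powers at the divisors of 272:
128^1 ≡ 128 (mod 289)
128^2 ≡ 200 (mod 289)
128^4 ≡ 118 (mod 289)
128^8 ≡ 52 (mod 289)
128^16 ≡ 103 (mod 289)
128^17 ≡ 179 (mod 289)
128^34 ≡ 251 (mod 289)
128^68 ≡ 288 (mod 289)
128^136 ≡ 1 (mod 289) ✓
Thus |⟨128⟩| = ord(128) = 136.
[(Z/289Z)^× : ⟨128⟩] = 272/136 = 2.

2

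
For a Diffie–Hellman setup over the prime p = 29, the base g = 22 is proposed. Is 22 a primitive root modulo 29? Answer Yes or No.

φ(29) = 29 − 1 = 28 = 2^2 · 7.
22 is a primitive root mod 29 iff 22^(φ(29)/q) ≢ 1 for every prime q | φ(29), i.e. q ∈ {2, 7}.
22^14 ≡ 1 (mod 29)  [q = 2: ≡ 1 ✗]
22^4 ≡ 23 (mod 29)  [q = 7: ≢ 1 ✓]
Since 22^14 ≡ 1, the order of 22 divides 14 < 28, so 22 is not a primitive root.

No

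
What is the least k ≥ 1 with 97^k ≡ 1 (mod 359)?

ord(97) | φ(359) = 359 − 1 = 358 = 2 · 179.
Divisors of 358: 1, 2, 179, 358.
Compute 97^d (mod 359) for the divisors d until we hit 1:
97^1 ≡ 97 (mod 359)
97^2 ≡ 75 (mod 359)
97^179 ≡ 358 (mod 359)
97^358 ≡ 1 (mod 359) ✓
The smallest such exponent is 358, so the order of 97 is 358.

358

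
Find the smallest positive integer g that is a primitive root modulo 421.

φ(421) = 421 − 1 = 420 = 2^2 · 3 · 5 · 7.
Test candidates g = 2, 3, … against the prime factors q ∈ {2, 3, 5, 7} of φ(421): g is a generator iff g^(420/q) ≢ 1 for every such q.
g = 2: 2^210 ≡ 420; 2^140 ≡ 400; 2^84 ≡ 279; 2^60 ≡ 370 — none is 1, so 2 is a primitive root.
So 2 is the smallest generator of (Z/421Z)^×.

2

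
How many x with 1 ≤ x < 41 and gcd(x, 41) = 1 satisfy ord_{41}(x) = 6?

0

φ(41) = 41 − 1 = 40 = 2^3 · 5.
Since (Z/41Z)^× is cyclic of order 40, the number of elements of order d is φ(d) when d | 40 and 0 otherwise.
Since 6 ∤ 40, the count is 0.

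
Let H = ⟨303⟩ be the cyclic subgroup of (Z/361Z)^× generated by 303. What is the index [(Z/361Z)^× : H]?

9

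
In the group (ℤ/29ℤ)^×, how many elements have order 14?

6

φ(29) = 29 − 1 = 28 = 2^2 · 7.
In a cyclic group of order 28, there are φ(d) elements of order d for each divisor d of 28, and zero for non-divisors.
14 = 2 · 7 divides 28, and φ(14) = 6.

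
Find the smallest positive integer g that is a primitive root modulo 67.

2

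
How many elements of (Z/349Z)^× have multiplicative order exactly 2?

φ(349) = 349 − 1 = 348 = 2^2 · 3 · 29.
Since (Z/349Z)^× is cyclic of order 348, the number of elements of order d is φ(d) when d | 348 and 0 otherwise.
2 | 348, and φ(2) = 2 − 1 = 1.

1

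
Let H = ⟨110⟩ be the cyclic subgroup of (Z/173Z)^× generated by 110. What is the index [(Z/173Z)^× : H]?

1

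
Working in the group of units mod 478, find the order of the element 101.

17

By Lagrange's theorem, ord_478(101) divides φ(478) = φ(2)·φ(239) = 1·238 = 238 = 2 · 7 · 17.
Divisors of 238: 1, 2, 7, 14, 17, 34, 119, 238.
Test each divisor d:
101^1 ≡ 101 (mod 478)
101^2 ≡ 163 (mod 478)
101^7 ≡ 75 (mod 478)
101^14 ≡ 367 (mod 478)
101^17 ≡ 1 (mod 478) ✓
So ord_478(101) = 17.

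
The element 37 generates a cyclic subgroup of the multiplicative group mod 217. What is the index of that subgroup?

30

ord(37) | φ(217) = φ(7·31) = (7−1)·(31−1) = 6·30 = 180 = 2^2 · 3^2 · 5.
Divisors of 180: 1, 2, 3, 4, 5, 6, 9, 10, 12, 15, 18, 20, 30, 36, 45, 60, 90, 180.
Compute 37^d (mod 217) for the divisors d until we hit 1:
37^1 ≡ 37
37^2 ≡ 67
37^3 ≡ 92
37^4 ≡ 149
37^5 ≡ 88
37^6 ≡ 1
So ord_217(37) = 6, hence |⟨37⟩| = 6.
The index is φ(217) / ord(37) = 180 / 6 = 30.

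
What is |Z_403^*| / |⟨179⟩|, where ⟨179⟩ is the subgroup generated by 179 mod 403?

12

By Lagrange's theorem, ord_403(179) divides φ(403) = φ(13·31) = (13−1)·(31−1) = 12·30 = 360 = 2^3 · 3^2 · 5.
Divisors of 360: 1, 2, 3, 4, 5, 6, 8, 9, 10, 12, 15, 18, 20, 24, 30, 36, 40, 45, 60, 72, 90, 120, 180, 360.
Test each divisor d:
179^1 ≡ 179 (mod 403)
179^2 ≡ 204 (mod 403)
179^3 ≡ 246 (mod 403)
179^4 ≡ 107 (mod 403)
179^5 ≡ 212 (mod 403)
179^6 ≡ 66 (mod 403)
179^8 ≡ 165 (mod 403)
179^9 ≡ 116 (mod 403)
179^10 ≡ 211 (mod 403)
179^12 ≡ 326 (mod 403)
179^15 ≡ 402 (mod 403)
179^18 ≡ 157 (mod 403)
179^20 ≡ 191 (mod 403)
179^24 ≡ 287 (mod 403)
179^30 ≡ 1 (mod 403) ✓
So ord_403(179) = 30, hence |⟨179⟩| = 30.
The index is φ(403) / ord(179) = 360 / 30 = 12.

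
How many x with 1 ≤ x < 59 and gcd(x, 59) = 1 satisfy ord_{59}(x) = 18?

0

φ(59) = 59 − 1 = 58 = 2 · 29.
Since (Z/59Z)^× is cyclic of order 58, the number of elements of order d is φ(d) when d | 58 and 0 otherwise.
18 does not divide 58, so no element of (Z/59Z)^× has order 18.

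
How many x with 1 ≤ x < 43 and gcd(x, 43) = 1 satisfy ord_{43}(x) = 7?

φ(43) = 43 − 1 = 42 = 2 · 3 · 7.
Since (Z/43Z)^× is cyclic of order 42, the number of elements of order d is φ(d) when d | 42 and 0 otherwise.
7 | 42, and φ(7) = 7 − 1 = 6.

6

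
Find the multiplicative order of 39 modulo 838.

The order of 39 must divide φ(838) = φ(2)·φ(419) = 1·418 = 418 = 2 · 11 · 19.
Divisors of 418: 1, 2, 11, 19, 22, 38, 209, 418.
Check 39^d mod 838 for each divisor in increasing order:
39^1 ≡ 39 (mod 838)
39^2 ≡ 683 (mod 838)
39^11 ≡ 329 (mod 838)
39^19 ≡ 767 (mod 838)
39^22 ≡ 139 (mod 838)
39^38 ≡ 13 (mod 838)
39^209 ≡ 1 (mod 838) ✓
Hence ord(39) = 209.

209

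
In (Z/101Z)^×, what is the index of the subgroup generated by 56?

ord(56) | φ(101) = 101 − 1 = 100 = 2^2 · 5^2.
Divisors of 100: 1, 2, 4, 5, 10, 20, 25, 50, 100.
Test each divisor d:
56^1 ≡ 56 (mod 101)
56^2 ≡ 5 (mod 101)
56^4 ≡ 25 (mod 101)
56^5 ≡ 87 (mod 101)
56^10 ≡ 95 (mod 101)
56^20 ≡ 36 (mod 101)
56^25 ≡ 1 (mod 101) ✓
The order of 56 is 25, so the subgroup it generates has 25 elements.
Index = |(Z/101Z)^×| / |⟨56⟩| = 100 / 25 = 4.

4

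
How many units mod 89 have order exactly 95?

φ(89) = 89 − 1 = 88 = 2^3 · 11.
Since (Z/89Z)^× is cyclic of order 88, the number of elements of order d is φ(d) when d | 88 and 0 otherwise.
Since 95 ∤ 88, the count is 0.

0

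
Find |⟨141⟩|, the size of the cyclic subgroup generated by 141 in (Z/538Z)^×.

268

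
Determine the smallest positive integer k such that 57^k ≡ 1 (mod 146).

By Lagrange's theorem, ord_146(57) divides φ(146) = φ(2)·φ(73) = 1·72 = 72 = 2^3 · 3^2.
Divisors of 72: 1, 2, 3, 4, 6, 8, 9, 12, 18, 24, 36, 72.
Test each divisor d:
57^1 ≡ 57 (mod 146)
57^2 ≡ 37 (mod 146)
57^3 ≡ 65 (mod 146)
57^4 ≡ 55 (mod 146)
57^6 ≡ 137 (mod 146)
57^8 ≡ 105 (mod 146)
57^9 ≡ 145 (mod 146)
57^12 ≡ 81 (mod 146)
57^18 ≡ 1 (mod 146) ✓
So ord_146(57) = 18.

18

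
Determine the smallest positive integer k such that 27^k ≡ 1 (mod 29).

28

Since 27 ∈ (Z/29Z)^×, its order divides φ(29) = 29 − 1 = 28 = 2^2 · 7.
Divisors of 28: 1, 2, 4, 7, 14, 28.
Test each divisor d:
27^1 ≡ 27 (mod 29)
27^2 ≡ 4 (mod 29)
27^4 ≡ 16 (mod 29)
27^7 ≡ 17 (mod 29)
27^14 ≡ 28 (mod 29)
27^28 ≡ 1 (mod 29) ✓
Hence ord(27) = 28.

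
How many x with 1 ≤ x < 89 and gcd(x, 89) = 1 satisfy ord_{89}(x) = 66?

0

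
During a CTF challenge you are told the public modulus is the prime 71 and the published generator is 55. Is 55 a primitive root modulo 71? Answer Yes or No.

Yes

φ(71) = 71 − 1 = 70 = 2 · 5 · 7.
55 is a primitive root mod 71 iff 55^(φ(71)/q) ≢ 1 for every prime q | φ(71), i.e. q ∈ {2, 5, 7}.
55^35 ≡ 70 (mod 71)  [q = 2: ≢ 1 ✓]
55^14 ≡ 25 (mod 71)  [q = 5: ≢ 1 ✓]
55^10 ≡ 32 (mod 71)  [q = 7: ≢ 1 ✓]
None equal 1, so ord_71(55) = 70: 55 is a primitive root.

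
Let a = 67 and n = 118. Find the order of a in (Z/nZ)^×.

The order of 67 must divide φ(118) = φ(2)·φ(59) = 1·58 = 58 = 2 · 29.
Divisors of 58: 1, 2, 29, 58.
Compute 67^d (mod 118) for the divisors d until we hit 1:
67^1 ≡ 67 (mod 118)
67^2 ≡ 5 (mod 118)
67^29 ≡ 117 (mod 118)
67^58 ≡ 1 (mod 118) ✓
So ord_118(67) = 58.

58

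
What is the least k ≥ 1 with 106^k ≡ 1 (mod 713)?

Since 106 ∈ (Z/713Z)^×, its order divides φ(713) = φ(23·31) = (23−1)·(31−1) = 22·30 = 660 = 2^2 · 3 · 5 · 11.
Divisors of 660: 1, 2, 3, 4, 5, 6, 10, 11, 12, 15, 20, 22, 30, 33, 44, 55, 60, 66, 110, 132, 165, 220, 330, 660.
Test each divisor d:
106^1 ≡ 106
106^2 ≡ 541
106^3 ≡ 306
106^4 ≡ 351
106^5 ≡ 130
106^6 ≡ 233
106^10 ≡ 501
106^11 ≡ 344
106^12 ≡ 101
106^15 ≡ 247
106^20 ≡ 25
106^22 ≡ 691
106^30 ≡ 404
106^33 ≡ 275
106^44 ≡ 484
106^55 ≡ 367
106^60 ≡ 652
106^66 ≡ 47
106^110 ≡ 645
106^132 ≡ 70
106^165 ≡ 712
106^220 ≡ 346
106^330 ≡ 1
The smallest such exponent is 330, so the order of 106 is 330.

330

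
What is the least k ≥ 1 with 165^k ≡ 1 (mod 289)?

Since 165 ∈ (Z/289Z)^×, its order divides φ(289) = φ(17^2) = 17·(17−1) = 272 = 2^4 · 17.
Divisors of 272: 1, 2, 4, 8, 16, 17, 34, 68, 136, 272.
Test each divisor d:
165^1 ≡ 165 (mod 289)
165^2 ≡ 59 (mod 289)
165^4 ≡ 13 (mod 289)
165^8 ≡ 169 (mod 289)
165^16 ≡ 239 (mod 289)
165^17 ≡ 131 (mod 289)
165^34 ≡ 110 (mod 289)
165^68 ≡ 251 (mod 289)
165^136 ≡ 288 (mod 289)
165^272 ≡ 1 (mod 289) ✓
So ord_289(165) = 272.

272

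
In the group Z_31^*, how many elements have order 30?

φ(31) = 31 − 1 = 30 = 2 · 3 · 5.
(Z/31Z)^× is cyclic (|G| = 30); a cyclic group of order m has exactly φ(d) elements of each order d | m, and none otherwise.
30 = 2 · 3 · 5 divides 30, and φ(30) = 8.

8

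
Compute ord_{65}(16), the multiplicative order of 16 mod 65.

The order of 16 must divide φ(65) = φ(5·13) = (5−1)·(13−1) = 4·12 = 48 = 2^4 · 3.
Divisors of 48: 1, 2, 3, 4, 6, 8, 12, 16, 24, 48.
Test each divisor d:
16^1 ≡ 16 (mod 65)
16^2 ≡ 61 (mod 65)
16^3 ≡ 1 (mod 65) ✓
Hence ord(16) = 3.

3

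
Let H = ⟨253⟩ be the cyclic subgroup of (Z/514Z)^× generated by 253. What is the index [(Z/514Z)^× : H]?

32

Since 253 ∈ (Z/514Z)^×, its order divides φ(514) = φ(2)·φ(257) = 1·256 = 256 = 2^8.
Divisors of 256: 1, 2, 4, 8, 16, 32, 64, 128, 256.
Compute 253^d (mod 514) for the divisors d until we hit 1:
253^1 ≡ 253 (mod 514)
253^2 ≡ 273 (mod 514)
253^4 ≡ 513 (mod 514)
253^8 ≡ 1 (mod 514) ✓
Thus |⟨253⟩| = ord(253) = 8.
The index is φ(514) / ord(253) = 256 / 8 = 32.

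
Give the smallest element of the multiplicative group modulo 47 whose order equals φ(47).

5

φ(47) = 47 − 1 = 46 = 2 · 23.
g is a primitive root iff g^(46/q) ≢ 1 (mod 47) for each prime q ∈ {2, 23}.
g = 2: 2^23 ≡ 1 — hits 1, so not a primitive root.
g = 3: 3^23 ≡ 1 — hits 1, so not a primitive root.
g = 4: 4^23 ≡ 1 — hits 1, so not a primitive root.
g = 5: 5^23 ≡ 46; 5^2 ≡ 25 — none is 1, so 5 is a primitive root.
The smallest primitive root modulo 47 is 5.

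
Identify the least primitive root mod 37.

φ(37) = 37 − 1 = 36 = 2^2 · 3^2.
Test candidates g = 2, 3, … against the prime factors q ∈ {2, 3} of φ(37): g is a generator iff g^(36/q) ≢ 1 for every such q.
g = 2: 2^18 ≡ 36; 2^12 ≡ 26 — none is 1, so 2 is a primitive root.
The smallest primitive root modulo 37 is 2.

2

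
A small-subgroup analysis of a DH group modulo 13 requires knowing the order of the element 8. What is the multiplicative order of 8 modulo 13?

4

Since 8 ∈ (Z/13Z)^×, its order divides φ(13) = 13 − 1 = 12 = 2^2 · 3.
Divisors of 12: 1, 2, 3, 4, 6, 12.
Evaluate successive powers at the divisors of 12:
8^1 ≡ 8
8^2 ≡ 12
8^3 ≡ 5
8^4 ≡ 1
Hence ord(8) = 4.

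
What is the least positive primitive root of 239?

7

φ(239) = 239 − 1 = 238 = 2 · 7 · 17.
Test candidates g = 2, 3, … against the prime factors q ∈ {2, 7, 17} of φ(239): g is a generator iff g^(238/q) ≢ 1 for every such q.
g = 2: 2^119 ≡ 1 — hits 1, so not a primitive root.
g = 3: 3^119 ≡ 1 — hits 1, so not a primitive root.
g = 4: 4^119 ≡ 1 — hits 1, so not a primitive root.
g = 5: 5^119 ≡ 1 — hits 1, so not a primitive root.
g = 6: 6^119 ≡ 1 — hits 1, so not a primitive root.
g = 7: 7^119 ≡ 238; 7^34 ≡ 24; 7^14 ≡ 211 — none is 1, so 7 is a primitive root.
Hence the least primitive root of 239 is 7.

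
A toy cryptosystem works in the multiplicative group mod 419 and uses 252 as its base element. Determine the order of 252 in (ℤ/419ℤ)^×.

ord(252) | φ(419) = 419 − 1 = 418 = 2 · 11 · 19.
Divisors of 418: 1, 2, 11, 19, 22, 38, 209, 418.
Test each divisor d:
252^1 ≡ 252
252^2 ≡ 235
252^11 ≡ 107
252^19 ≡ 102
252^22 ≡ 136
252^38 ≡ 348
252^209 ≡ 1
The smallest such exponent is 209, so the order of 252 is 209.

209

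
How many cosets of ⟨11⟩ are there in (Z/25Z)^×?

4

Since 11 ∈ (Z/25Z)^×, its order divides φ(25) = φ(5^2) = 5·(5−1) = 20 = 2^2 · 5.
Divisors of 20: 1, 2, 4, 5, 10, 20.
Check 11^d mod 25 for each divisor in increasing order:
11^1 ≡ 11 (mod 25)
11^2 ≡ 21 (mod 25)
11^4 ≡ 16 (mod 25)
11^5 ≡ 1 (mod 25) ✓
The order of 11 is 5, so the subgroup it generates has 5 elements.
Index = |(Z/25Z)^×| / |⟨11⟩| = 20 / 5 = 4.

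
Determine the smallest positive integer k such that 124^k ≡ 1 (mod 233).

ord(124) | φ(233) = 233 − 1 = 232 = 2^3 · 29.
Divisors of 232: 1, 2, 4, 8, 29, 58, 116, 232.
Check 124^d mod 233 for each divisor in increasing order:
124^1 ≡ 124 (mod 233)
124^2 ≡ 231 (mod 233)
124^4 ≡ 4 (mod 233)
124^8 ≡ 16 (mod 233)
124^29 ≡ 89 (mod 233)
124^58 ≡ 232 (mod 233)
124^116 ≡ 1 (mod 233) ✓
Hence ord(124) = 116.

116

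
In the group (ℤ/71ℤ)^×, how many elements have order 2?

φ(71) = 71 − 1 = 70 = 2 · 5 · 7.
Since (Z/71Z)^× is cyclic of order 70, the number of elements of order d is φ(d) when d | 70 and 0 otherwise.
2 | 70, and φ(2) = 2 − 1 = 1.

1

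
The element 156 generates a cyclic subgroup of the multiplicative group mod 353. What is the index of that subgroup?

2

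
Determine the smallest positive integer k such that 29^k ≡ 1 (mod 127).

ord(29) | φ(127) = 127 − 1 = 126 = 2 · 3^2 · 7.
Divisors of 126: 1, 2, 3, 6, 7, 9, 14, 18, 21, 42, 63, 126.
Evaluate successive powers at the divisors of 126:
29^1 ≡ 29 (mod 127)
29^2 ≡ 79 (mod 127)
29^3 ≡ 5 (mod 127)
29^6 ≡ 25 (mod 127)
29^7 ≡ 90 (mod 127)
29^9 ≡ 125 (mod 127)
29^14 ≡ 99 (mod 127)
29^18 ≡ 4 (mod 127)
29^21 ≡ 20 (mod 127)
29^42 ≡ 19 (mod 127)
29^63 ≡ 126 (mod 127)
29^126 ≡ 1 (mod 127) ✓
Therefore the multiplicative order of 29 modulo 127 is 126.

126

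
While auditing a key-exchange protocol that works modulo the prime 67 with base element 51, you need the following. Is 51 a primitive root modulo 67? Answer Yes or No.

Yes

φ(67) = 67 − 1 = 66 = 2 · 3 · 11.
Test 51^(66/q) mod 67 for each prime factor q of 66:
51^33 ≡ 66 (mod 67)  [q = 2: ≢ 1 ✓]
51^22 ≡ 37 (mod 67)  [q = 3: ≢ 1 ✓]
51^6 ≡ 14 (mod 67)  [q = 11: ≢ 1 ✓]
All checks pass, so 51 has order 66 and is a primitive root modulo 67.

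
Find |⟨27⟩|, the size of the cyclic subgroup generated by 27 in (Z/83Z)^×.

41

By Lagrange's theorem, ord_83(27) divides φ(83) = 83 − 1 = 82 = 2 · 41.
Divisors of 82: 1, 2, 41, 82.
Compute 27^d (mod 83) for the divisors d until we hit 1:
27^1 ≡ 27 (mod 83)
27^2 ≡ 65 (mod 83)
27^41 ≡ 1 (mod 83) ✓
Hence ord(27) = 41.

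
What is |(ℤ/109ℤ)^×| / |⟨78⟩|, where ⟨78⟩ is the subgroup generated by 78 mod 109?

4

The order of 78 must divide φ(109) = 109 − 1 = 108 = 2^2 · 3^3.
Divisors of 108: 1, 2, 3, 4, 6, 9, 12, 18, 27, 36, 54, 108.
Evaluate successive powers at the divisors of 108:
78^1 ≡ 78 (mod 109)
78^2 ≡ 89 (mod 109)
78^3 ≡ 75 (mod 109)
78^4 ≡ 73 (mod 109)
78^6 ≡ 66 (mod 109)
78^9 ≡ 45 (mod 109)
78^12 ≡ 105 (mod 109)
78^18 ≡ 63 (mod 109)
78^27 ≡ 1 (mod 109) ✓
So ord_109(78) = 27, hence |⟨78⟩| = 27.
The index is φ(109) / ord(78) = 108 / 27 = 4.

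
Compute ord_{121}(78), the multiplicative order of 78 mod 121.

11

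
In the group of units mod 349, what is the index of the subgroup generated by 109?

Since 109 ∈ (Z/349Z)^×, its order divides φ(349) = 349 − 1 = 348 = 2^2 · 3 · 29.
Divisors of 348: 1, 2, 3, 4, 6, 12, 29, 58, 87, 116, 174, 348.
Compute 109^d (mod 349) for the divisors d until we hit 1:
109^1 ≡ 109
109^2 ≡ 15
109^3 ≡ 239
109^4 ≡ 225
109^6 ≡ 234
109^12 ≡ 312
109^29 ≡ 227
109^58 ≡ 226
109^87 ≡ 348
109^116 ≡ 122
109^174 ≡ 1
Thus |⟨109⟩| = ord(109) = 174.
[(Z/349Z)^× : ⟨109⟩] = 348/174 = 2.

2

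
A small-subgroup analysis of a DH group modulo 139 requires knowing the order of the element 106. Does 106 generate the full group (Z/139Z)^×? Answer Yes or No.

φ(139) = 139 − 1 = 138 = 2 · 3 · 23.
Test 106^(138/q) mod 139 for each prime factor q of 138:
106^69 ≡ 1 (mod 139)  [q = 2: ≡ 1 ✗]
106^46 ≡ 1 (mod 139)  [q = 3: ≡ 1 ✗]
106^6 ≡ 65 (mod 139)  [q = 23: ≢ 1 ✓]
106^69 ≡ 1 shows ord(106) | 69, strictly less than φ(139); not a primitive root.

No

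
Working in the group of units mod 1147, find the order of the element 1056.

180

By Lagrange's theorem, ord_1147(1056) divides φ(1147) = φ(31·37) = (31−1)·(37−1) = 30·36 = 1080 = 2^3 · 3^3 · 5.
Divisors of 1080: 1, 2, 3, 4, 5, 6, 8, 9, 10, 12, 15, 18, 20, 24, 27, 30, 36, 40, 45, 54, 60, 72, 90, 108, 120, 135, 180, 216, 270, 360, 540, 1080.
Test each divisor d:
1056^1 ≡ 1056 (mod 1147)
1056^2 ≡ 252 (mod 1147)
1056^3 ≡ 8 (mod 1147)
1056^4 ≡ 419 (mod 1147)
1056^5 ≡ 869 (mod 1147)
1056^6 ≡ 64 (mod 1147)
1056^8 ≡ 70 (mod 1147)
1056^9 ≡ 512 (mod 1147)
1056^10 ≡ 435 (mod 1147)
1056^12 ≡ 655 (mod 1147)
1056^15 ≡ 652 (mod 1147)
1056^18 ≡ 628 (mod 1147)
1056^20 ≡ 1117 (mod 1147)
1056^24 ≡ 47 (mod 1147)
1056^27 ≡ 376 (mod 1147)
1056^30 ≡ 714 (mod 1147)
1056^36 ≡ 963 (mod 1147)
1056^40 ≡ 900 (mod 1147)
1056^45 ≡ 993 (mod 1147)
1056^54 ≡ 295 (mod 1147)
1056^60 ≡ 528 (mod 1147)
1056^72 ≡ 593 (mod 1147)
1056^90 ≡ 776 (mod 1147)
1056^108 ≡ 1000 (mod 1147)
1056^120 ≡ 63 (mod 1147)
1056^135 ≡ 931 (mod 1147)
1056^180 ≡ 1 (mod 1147) ✓
Therefore the multiplicative order of 1056 modulo 1147 is 180.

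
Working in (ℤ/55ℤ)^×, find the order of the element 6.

10

ord(6) | φ(55) = φ(5·11) = (5−1)·(11−1) = 4·10 = 40 = 2^3 · 5.
Divisors of 40: 1, 2, 4, 5, 8, 10, 20, 40.
Evaluate successive powers at the divisors of 40:
6^1 ≡ 6 (mod 55)
6^2 ≡ 36 (mod 55)
6^4 ≡ 31 (mod 55)
6^5 ≡ 21 (mod 55)
6^8 ≡ 26 (mod 55)
6^10 ≡ 1 (mod 55) ✓
So ord_55(6) = 10.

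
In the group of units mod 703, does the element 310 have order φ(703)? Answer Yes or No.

703 = 19 · 37 is a product of two distinct odd primes, so (Z/703Z)^× ≅ (Z/19Z)^× × (Z/37Z)^× is not cyclic.
No primitive root modulo 703 exists; in particular 310 is not one.

No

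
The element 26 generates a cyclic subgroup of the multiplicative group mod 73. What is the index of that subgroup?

Since 26 ∈ (Z/73Z)^×, its order divides φ(73) = 73 − 1 = 72 = 2^3 · 3^2.
Divisors of 72: 1, 2, 3, 4, 6, 8, 9, 12, 18, 24, 36, 72.
Compute 26^d (mod 73) for the divisors d until we hit 1:
26^1 ≡ 26 (mod 73)
26^2 ≡ 19 (mod 73)
26^3 ≡ 56 (mod 73)
26^4 ≡ 69 (mod 73)
26^6 ≡ 70 (mod 73)
26^8 ≡ 16 (mod 73)
26^9 ≡ 51 (mod 73)
26^12 ≡ 9 (mod 73)
26^18 ≡ 46 (mod 73)
26^24 ≡ 8 (mod 73)
26^36 ≡ 72 (mod 73)
26^72 ≡ 1 (mod 73) ✓
So ord_73(26) = 72, hence |⟨26⟩| = 72.
Index = |(Z/73Z)^×| / |⟨26⟩| = 72 / 72 = 1.

1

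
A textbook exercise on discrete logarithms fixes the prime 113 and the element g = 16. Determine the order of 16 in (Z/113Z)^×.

Since 16 ∈ (Z/113Z)^×, its order divides φ(113) = 113 − 1 = 112 = 2^4 · 7.
Divisors of 112: 1, 2, 4, 7, 8, 14, 16, 28, 56, 112.
Check 16^d mod 113 for each divisor in increasing order:
16^1 ≡ 16 (mod 113)
16^2 ≡ 30 (mod 113)
16^4 ≡ 109 (mod 113)
16^7 ≡ 1 (mod 113) ✓
Therefore the multiplicative order of 16 modulo 113 is 7.

7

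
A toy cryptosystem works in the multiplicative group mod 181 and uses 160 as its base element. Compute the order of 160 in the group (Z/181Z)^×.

180

ord(160) | φ(181) = 181 − 1 = 180 = 2^2 · 3^2 · 5.
Divisors of 180: 1, 2, 3, 4, 5, 6, 9, 10, 12, 15, 18, 20, 30, 36, 45, 60, 90, 180.
Check 160^d mod 181 for each divisor in increasing order:
160^1 ≡ 160
160^2 ≡ 79
160^3 ≡ 151
160^4 ≡ 87
160^5 ≡ 164
160^6 ≡ 176
160^9 ≡ 150
160^10 ≡ 108
160^12 ≡ 25
160^15 ≡ 155
160^18 ≡ 56
160^20 ≡ 80
160^30 ≡ 133
160^36 ≡ 59
160^45 ≡ 162
160^60 ≡ 132
160^90 ≡ 180
160^180 ≡ 1
So ord_181(160) = 180.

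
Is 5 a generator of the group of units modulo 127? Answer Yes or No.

No

φ(127) = 127 − 1 = 126 = 2 · 3^2 · 7.
Test 5^(126/q) mod 127 for each prime factor q of 126:
5^63 ≡ 126 (mod 127)  [q = 2: ≢ 1 ✓]
5^42 ≡ 1 (mod 127)  [q = 3: ≡ 1 ✗]
5^18 ≡ 64 (mod 127)  [q = 7: ≢ 1 ✓]
The check at q = 3 fails, so 5 generates a proper subgroup.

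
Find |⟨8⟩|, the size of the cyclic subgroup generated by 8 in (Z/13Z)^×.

The order of 8 must divide φ(13) = 13 − 1 = 12 = 2^2 · 3.
Divisors of 12: 1, 2, 3, 4, 6, 12.
Check 8^d mod 13 for each divisor in increasing order:
8^1 ≡ 8 (mod 13)
8^2 ≡ 12 (mod 13)
8^3 ≡ 5 (mod 13)
8^4 ≡ 1 (mod 13) ✓
Hence ord(8) = 4.

4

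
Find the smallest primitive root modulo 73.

5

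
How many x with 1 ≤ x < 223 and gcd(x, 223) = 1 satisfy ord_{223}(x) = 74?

36

φ(223) = 223 − 1 = 222 = 2 · 3 · 37.
(Z/223Z)^× is cyclic (|G| = 222); a cyclic group of order m has exactly φ(d) elements of each order d | m, and none otherwise.
74 = 2 · 37 divides 222, and φ(74) = 36.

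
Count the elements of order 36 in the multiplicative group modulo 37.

12

φ(37) = 37 − 1 = 36 = 2^2 · 3^2.
In a cyclic group of order 36, there are φ(d) elements of order d for each divisor d of 36, and zero for non-divisors.
36 = 2^2 · 3^2 divides 36, and φ(36) = 12.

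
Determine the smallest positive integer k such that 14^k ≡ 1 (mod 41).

By Lagrange's theorem, ord_41(14) divides φ(41) = 41 − 1 = 40 = 2^3 · 5.
Divisors of 40: 1, 2, 4, 5, 8, 10, 20, 40.
Compute 14^d (mod 41) for the divisors d until we hit 1:
14^1 ≡ 14
14^2 ≡ 32
14^4 ≡ 40
14^5 ≡ 27
14^8 ≡ 1
The smallest such exponent is 8, so the order of 14 is 8.

8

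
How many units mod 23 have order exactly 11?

φ(23) = 23 − 1 = 22 = 2 · 11.
(Z/23Z)^× is cyclic (|G| = 22); a cyclic group of order m has exactly φ(d) elements of each order d | m, and none otherwise.
11 | 22, and φ(11) = 11 − 1 = 10.

10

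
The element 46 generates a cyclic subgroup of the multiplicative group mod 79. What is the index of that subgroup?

Since 46 ∈ (Z/79Z)^×, its order divides φ(79) = 79 − 1 = 78 = 2 · 3 · 13.
Divisors of 78: 1, 2, 3, 6, 13, 26, 39, 78.
Compute 46^d (mod 79) for the divisors d until we hit 1:
46^1 ≡ 46 (mod 79)
46^2 ≡ 62 (mod 79)
46^3 ≡ 8 (mod 79)
46^6 ≡ 64 (mod 79)
46^13 ≡ 1 (mod 79) ✓
So ord_79(46) = 13, hence |⟨46⟩| = 13.
The index is φ(79) / ord(46) = 78 / 13 = 6.

6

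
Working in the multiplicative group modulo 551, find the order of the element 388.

84

The order of 388 must divide φ(551) = φ(19·29) = (19−1)·(29−1) = 18·28 = 504 = 2^3 · 3^2 · 7.
Divisors of 504: 1, 2, 3, 4, 6, 7, 8, 9, 12, 14, 18, 21, 24, 28, 36, 42, 56, 63, 72, 84, 126, 168, 252, 504.
Check 388^d mod 551 for each divisor in increasing order:
388^1 ≡ 388
388^2 ≡ 121
388^3 ≡ 113
388^4 ≡ 315
388^6 ≡ 96
388^7 ≡ 331
388^8 ≡ 45
388^9 ≡ 379
388^12 ≡ 400
388^14 ≡ 463
388^18 ≡ 381
388^21 ≡ 75
388^24 ≡ 210
388^28 ≡ 30
388^36 ≡ 248
388^42 ≡ 115
388^56 ≡ 349
388^63 ≡ 360
388^72 ≡ 343
388^84 ≡ 1
Therefore the multiplicative order of 388 modulo 551 is 84.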